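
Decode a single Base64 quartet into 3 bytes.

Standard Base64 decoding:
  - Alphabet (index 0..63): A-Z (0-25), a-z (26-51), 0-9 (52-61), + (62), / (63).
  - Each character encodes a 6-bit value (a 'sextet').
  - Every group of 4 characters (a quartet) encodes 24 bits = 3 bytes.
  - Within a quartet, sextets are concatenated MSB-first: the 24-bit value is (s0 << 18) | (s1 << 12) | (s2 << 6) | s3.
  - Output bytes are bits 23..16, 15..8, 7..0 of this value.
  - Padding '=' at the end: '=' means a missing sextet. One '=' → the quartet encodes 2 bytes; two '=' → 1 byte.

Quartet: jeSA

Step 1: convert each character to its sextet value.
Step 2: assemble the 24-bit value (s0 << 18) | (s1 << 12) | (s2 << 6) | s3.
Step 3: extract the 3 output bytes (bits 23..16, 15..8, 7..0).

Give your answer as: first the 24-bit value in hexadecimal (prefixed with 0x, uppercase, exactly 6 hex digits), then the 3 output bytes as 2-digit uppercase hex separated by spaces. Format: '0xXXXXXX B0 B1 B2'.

Answer: 0x8DE480 8D E4 80

Derivation:
Sextets: j=35, e=30, S=18, A=0
24-bit: (35<<18) | (30<<12) | (18<<6) | 0
      = 0x8C0000 | 0x01E000 | 0x000480 | 0x000000
      = 0x8DE480
Bytes: (v>>16)&0xFF=8D, (v>>8)&0xFF=E4, v&0xFF=80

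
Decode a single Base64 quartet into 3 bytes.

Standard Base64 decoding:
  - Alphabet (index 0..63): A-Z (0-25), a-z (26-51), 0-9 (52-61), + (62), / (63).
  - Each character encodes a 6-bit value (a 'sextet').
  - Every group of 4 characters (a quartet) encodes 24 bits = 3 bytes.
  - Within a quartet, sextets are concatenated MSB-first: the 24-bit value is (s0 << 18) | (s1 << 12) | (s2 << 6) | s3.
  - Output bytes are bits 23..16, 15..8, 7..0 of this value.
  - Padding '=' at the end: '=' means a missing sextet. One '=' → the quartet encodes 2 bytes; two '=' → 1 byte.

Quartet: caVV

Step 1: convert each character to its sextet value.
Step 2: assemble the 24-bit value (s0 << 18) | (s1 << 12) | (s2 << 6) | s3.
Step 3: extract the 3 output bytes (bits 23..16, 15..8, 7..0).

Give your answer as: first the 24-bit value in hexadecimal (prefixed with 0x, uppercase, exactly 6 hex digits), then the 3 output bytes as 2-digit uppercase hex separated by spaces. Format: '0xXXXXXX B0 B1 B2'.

Sextets: c=28, a=26, V=21, V=21
24-bit: (28<<18) | (26<<12) | (21<<6) | 21
      = 0x700000 | 0x01A000 | 0x000540 | 0x000015
      = 0x71A555
Bytes: (v>>16)&0xFF=71, (v>>8)&0xFF=A5, v&0xFF=55

Answer: 0x71A555 71 A5 55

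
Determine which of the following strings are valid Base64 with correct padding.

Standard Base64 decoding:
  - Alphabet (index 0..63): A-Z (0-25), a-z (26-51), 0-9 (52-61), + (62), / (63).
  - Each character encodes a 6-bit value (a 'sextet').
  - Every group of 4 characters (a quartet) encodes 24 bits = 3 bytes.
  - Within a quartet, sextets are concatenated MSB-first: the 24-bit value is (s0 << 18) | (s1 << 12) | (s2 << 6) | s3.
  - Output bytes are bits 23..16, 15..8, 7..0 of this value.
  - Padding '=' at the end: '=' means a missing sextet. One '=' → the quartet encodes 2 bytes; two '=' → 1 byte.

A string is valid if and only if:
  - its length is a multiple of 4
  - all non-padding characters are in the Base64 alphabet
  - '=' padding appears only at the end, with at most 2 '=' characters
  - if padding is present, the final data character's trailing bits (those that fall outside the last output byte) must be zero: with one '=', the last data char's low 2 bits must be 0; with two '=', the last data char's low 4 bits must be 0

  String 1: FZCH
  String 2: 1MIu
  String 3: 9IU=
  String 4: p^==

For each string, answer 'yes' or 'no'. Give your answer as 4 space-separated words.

String 1: 'FZCH' → valid
String 2: '1MIu' → valid
String 3: '9IU=' → valid
String 4: 'p^==' → invalid (bad char(s): ['^'])

Answer: yes yes yes no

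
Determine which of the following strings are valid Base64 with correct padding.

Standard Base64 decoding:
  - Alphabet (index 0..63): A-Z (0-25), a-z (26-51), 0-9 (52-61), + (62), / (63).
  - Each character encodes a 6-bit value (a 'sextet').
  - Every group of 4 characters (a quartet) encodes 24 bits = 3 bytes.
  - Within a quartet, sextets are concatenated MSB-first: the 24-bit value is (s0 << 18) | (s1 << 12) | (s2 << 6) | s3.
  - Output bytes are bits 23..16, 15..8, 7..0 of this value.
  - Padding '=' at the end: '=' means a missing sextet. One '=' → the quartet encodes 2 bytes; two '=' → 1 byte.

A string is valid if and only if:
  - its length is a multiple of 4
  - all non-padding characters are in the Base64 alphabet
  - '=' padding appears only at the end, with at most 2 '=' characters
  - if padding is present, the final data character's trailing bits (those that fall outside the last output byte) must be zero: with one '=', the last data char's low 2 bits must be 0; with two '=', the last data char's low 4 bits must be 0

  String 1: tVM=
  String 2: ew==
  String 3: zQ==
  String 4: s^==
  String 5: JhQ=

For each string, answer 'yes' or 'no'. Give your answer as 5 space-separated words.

String 1: 'tVM=' → valid
String 2: 'ew==' → valid
String 3: 'zQ==' → valid
String 4: 's^==' → invalid (bad char(s): ['^'])
String 5: 'JhQ=' → valid

Answer: yes yes yes no yes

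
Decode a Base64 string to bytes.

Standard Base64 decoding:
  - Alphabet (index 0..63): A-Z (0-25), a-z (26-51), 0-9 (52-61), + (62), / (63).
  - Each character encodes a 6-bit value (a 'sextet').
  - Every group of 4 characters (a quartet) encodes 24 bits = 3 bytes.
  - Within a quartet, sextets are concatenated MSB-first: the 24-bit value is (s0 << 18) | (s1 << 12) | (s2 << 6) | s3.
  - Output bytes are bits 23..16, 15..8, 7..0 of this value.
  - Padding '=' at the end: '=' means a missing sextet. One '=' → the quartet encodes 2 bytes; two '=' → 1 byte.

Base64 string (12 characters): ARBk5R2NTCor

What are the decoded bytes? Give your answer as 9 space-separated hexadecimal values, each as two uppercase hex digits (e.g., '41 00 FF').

After char 0 ('A'=0): chars_in_quartet=1 acc=0x0 bytes_emitted=0
After char 1 ('R'=17): chars_in_quartet=2 acc=0x11 bytes_emitted=0
After char 2 ('B'=1): chars_in_quartet=3 acc=0x441 bytes_emitted=0
After char 3 ('k'=36): chars_in_quartet=4 acc=0x11064 -> emit 01 10 64, reset; bytes_emitted=3
After char 4 ('5'=57): chars_in_quartet=1 acc=0x39 bytes_emitted=3
After char 5 ('R'=17): chars_in_quartet=2 acc=0xE51 bytes_emitted=3
After char 6 ('2'=54): chars_in_quartet=3 acc=0x39476 bytes_emitted=3
After char 7 ('N'=13): chars_in_quartet=4 acc=0xE51D8D -> emit E5 1D 8D, reset; bytes_emitted=6
After char 8 ('T'=19): chars_in_quartet=1 acc=0x13 bytes_emitted=6
After char 9 ('C'=2): chars_in_quartet=2 acc=0x4C2 bytes_emitted=6
After char 10 ('o'=40): chars_in_quartet=3 acc=0x130A8 bytes_emitted=6
After char 11 ('r'=43): chars_in_quartet=4 acc=0x4C2A2B -> emit 4C 2A 2B, reset; bytes_emitted=9

Answer: 01 10 64 E5 1D 8D 4C 2A 2B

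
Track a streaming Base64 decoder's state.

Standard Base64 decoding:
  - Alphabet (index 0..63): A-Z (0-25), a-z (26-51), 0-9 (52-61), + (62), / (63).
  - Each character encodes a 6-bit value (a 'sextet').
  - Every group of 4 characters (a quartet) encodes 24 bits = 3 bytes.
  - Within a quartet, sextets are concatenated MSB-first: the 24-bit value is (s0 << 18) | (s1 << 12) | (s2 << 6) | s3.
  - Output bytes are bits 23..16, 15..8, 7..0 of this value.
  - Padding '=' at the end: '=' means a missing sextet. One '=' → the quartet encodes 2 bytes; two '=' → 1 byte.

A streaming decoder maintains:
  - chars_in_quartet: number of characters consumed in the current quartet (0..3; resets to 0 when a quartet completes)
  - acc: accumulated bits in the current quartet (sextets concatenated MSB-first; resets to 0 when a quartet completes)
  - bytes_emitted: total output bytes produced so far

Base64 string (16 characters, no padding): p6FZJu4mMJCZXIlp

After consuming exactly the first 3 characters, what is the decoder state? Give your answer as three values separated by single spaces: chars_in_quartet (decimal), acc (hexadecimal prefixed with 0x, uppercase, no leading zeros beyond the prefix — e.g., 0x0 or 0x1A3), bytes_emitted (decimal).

Answer: 3 0x29E85 0

Derivation:
After char 0 ('p'=41): chars_in_quartet=1 acc=0x29 bytes_emitted=0
After char 1 ('6'=58): chars_in_quartet=2 acc=0xA7A bytes_emitted=0
After char 2 ('F'=5): chars_in_quartet=3 acc=0x29E85 bytes_emitted=0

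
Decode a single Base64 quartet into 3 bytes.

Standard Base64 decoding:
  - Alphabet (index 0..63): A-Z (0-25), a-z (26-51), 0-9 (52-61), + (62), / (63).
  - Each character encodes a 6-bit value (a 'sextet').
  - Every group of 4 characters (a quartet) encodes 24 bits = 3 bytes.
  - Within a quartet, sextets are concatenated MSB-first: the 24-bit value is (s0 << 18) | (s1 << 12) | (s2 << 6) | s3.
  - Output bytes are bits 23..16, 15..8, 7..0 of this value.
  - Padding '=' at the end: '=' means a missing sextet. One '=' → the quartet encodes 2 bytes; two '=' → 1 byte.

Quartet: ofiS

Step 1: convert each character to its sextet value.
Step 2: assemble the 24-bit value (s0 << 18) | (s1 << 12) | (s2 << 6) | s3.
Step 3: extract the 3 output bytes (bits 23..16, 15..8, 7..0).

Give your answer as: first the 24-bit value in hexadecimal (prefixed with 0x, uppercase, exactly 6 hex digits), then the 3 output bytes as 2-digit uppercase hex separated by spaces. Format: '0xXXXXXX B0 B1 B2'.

Sextets: o=40, f=31, i=34, S=18
24-bit: (40<<18) | (31<<12) | (34<<6) | 18
      = 0xA00000 | 0x01F000 | 0x000880 | 0x000012
      = 0xA1F892
Bytes: (v>>16)&0xFF=A1, (v>>8)&0xFF=F8, v&0xFF=92

Answer: 0xA1F892 A1 F8 92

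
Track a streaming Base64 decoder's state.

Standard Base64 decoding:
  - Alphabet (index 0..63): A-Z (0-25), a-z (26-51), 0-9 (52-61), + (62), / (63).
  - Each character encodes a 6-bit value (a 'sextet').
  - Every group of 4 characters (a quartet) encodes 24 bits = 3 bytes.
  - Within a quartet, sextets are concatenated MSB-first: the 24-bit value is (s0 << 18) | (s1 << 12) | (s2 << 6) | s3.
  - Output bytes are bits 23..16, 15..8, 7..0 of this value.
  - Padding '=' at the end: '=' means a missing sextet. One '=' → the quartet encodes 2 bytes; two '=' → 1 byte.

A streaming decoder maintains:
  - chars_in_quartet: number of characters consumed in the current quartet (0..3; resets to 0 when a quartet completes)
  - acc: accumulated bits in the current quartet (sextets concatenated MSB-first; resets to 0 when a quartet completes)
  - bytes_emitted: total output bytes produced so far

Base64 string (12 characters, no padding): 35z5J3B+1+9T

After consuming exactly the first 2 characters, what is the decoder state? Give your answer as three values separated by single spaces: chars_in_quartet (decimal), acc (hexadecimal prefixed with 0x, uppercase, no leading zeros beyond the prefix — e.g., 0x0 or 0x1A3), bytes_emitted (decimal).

Answer: 2 0xDF9 0

Derivation:
After char 0 ('3'=55): chars_in_quartet=1 acc=0x37 bytes_emitted=0
After char 1 ('5'=57): chars_in_quartet=2 acc=0xDF9 bytes_emitted=0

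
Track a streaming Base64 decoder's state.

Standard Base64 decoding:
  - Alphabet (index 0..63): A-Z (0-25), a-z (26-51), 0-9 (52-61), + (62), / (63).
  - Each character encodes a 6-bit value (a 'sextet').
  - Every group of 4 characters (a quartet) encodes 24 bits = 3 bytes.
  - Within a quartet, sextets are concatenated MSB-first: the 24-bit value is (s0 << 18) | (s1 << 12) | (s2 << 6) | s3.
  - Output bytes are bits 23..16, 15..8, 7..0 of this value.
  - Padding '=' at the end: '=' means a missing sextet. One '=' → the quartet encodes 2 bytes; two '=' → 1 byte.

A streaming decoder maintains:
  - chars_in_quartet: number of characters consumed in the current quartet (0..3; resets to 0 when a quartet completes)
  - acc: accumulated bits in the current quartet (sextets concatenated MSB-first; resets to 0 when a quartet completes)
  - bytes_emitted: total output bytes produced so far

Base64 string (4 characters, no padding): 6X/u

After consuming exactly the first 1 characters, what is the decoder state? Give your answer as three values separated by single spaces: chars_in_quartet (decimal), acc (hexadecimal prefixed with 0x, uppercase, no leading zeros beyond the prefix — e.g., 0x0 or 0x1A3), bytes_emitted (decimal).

After char 0 ('6'=58): chars_in_quartet=1 acc=0x3A bytes_emitted=0

Answer: 1 0x3A 0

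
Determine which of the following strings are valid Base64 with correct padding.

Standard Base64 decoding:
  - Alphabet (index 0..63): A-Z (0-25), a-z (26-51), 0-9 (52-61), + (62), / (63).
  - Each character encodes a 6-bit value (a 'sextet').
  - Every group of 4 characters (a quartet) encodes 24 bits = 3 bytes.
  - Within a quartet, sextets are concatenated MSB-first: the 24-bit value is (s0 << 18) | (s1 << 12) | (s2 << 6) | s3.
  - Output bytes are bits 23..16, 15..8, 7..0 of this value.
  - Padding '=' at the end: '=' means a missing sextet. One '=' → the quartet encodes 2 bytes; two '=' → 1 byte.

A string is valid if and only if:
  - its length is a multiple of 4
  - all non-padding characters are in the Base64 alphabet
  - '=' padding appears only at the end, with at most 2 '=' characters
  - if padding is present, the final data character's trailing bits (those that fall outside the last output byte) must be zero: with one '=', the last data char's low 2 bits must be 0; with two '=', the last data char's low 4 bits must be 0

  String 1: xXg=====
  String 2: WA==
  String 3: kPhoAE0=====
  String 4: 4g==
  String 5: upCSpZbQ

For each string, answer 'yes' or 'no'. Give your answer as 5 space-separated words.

Answer: no yes no yes yes

Derivation:
String 1: 'xXg=====' → invalid (5 pad chars (max 2))
String 2: 'WA==' → valid
String 3: 'kPhoAE0=====' → invalid (5 pad chars (max 2))
String 4: '4g==' → valid
String 5: 'upCSpZbQ' → valid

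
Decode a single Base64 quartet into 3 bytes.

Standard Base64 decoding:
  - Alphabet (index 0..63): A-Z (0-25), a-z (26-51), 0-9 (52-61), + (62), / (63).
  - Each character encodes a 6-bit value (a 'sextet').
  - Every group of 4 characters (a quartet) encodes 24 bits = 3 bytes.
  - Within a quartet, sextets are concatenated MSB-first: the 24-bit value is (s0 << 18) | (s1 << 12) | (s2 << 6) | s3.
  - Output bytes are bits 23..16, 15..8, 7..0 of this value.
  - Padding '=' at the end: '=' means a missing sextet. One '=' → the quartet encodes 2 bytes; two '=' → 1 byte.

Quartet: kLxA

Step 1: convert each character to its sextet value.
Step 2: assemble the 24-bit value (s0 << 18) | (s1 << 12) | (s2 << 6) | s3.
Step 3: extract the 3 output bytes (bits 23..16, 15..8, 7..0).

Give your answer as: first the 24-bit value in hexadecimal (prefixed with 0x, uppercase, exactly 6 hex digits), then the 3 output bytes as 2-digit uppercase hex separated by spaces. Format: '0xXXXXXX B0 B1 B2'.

Answer: 0x90BC40 90 BC 40

Derivation:
Sextets: k=36, L=11, x=49, A=0
24-bit: (36<<18) | (11<<12) | (49<<6) | 0
      = 0x900000 | 0x00B000 | 0x000C40 | 0x000000
      = 0x90BC40
Bytes: (v>>16)&0xFF=90, (v>>8)&0xFF=BC, v&0xFF=40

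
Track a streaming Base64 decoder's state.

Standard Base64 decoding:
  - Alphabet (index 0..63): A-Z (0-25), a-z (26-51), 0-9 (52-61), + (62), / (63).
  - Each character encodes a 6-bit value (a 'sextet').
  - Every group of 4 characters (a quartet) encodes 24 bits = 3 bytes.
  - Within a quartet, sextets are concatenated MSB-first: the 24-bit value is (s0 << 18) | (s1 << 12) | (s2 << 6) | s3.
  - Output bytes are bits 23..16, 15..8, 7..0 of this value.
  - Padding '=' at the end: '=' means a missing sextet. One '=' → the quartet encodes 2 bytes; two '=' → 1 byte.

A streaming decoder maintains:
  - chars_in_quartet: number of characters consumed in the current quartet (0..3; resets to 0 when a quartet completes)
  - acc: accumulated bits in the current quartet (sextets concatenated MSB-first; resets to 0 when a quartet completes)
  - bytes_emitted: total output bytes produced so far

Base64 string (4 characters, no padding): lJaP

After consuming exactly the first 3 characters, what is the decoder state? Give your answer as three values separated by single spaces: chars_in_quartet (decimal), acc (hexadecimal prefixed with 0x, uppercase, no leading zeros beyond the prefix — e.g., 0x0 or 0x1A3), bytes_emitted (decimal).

After char 0 ('l'=37): chars_in_quartet=1 acc=0x25 bytes_emitted=0
After char 1 ('J'=9): chars_in_quartet=2 acc=0x949 bytes_emitted=0
After char 2 ('a'=26): chars_in_quartet=3 acc=0x2525A bytes_emitted=0

Answer: 3 0x2525A 0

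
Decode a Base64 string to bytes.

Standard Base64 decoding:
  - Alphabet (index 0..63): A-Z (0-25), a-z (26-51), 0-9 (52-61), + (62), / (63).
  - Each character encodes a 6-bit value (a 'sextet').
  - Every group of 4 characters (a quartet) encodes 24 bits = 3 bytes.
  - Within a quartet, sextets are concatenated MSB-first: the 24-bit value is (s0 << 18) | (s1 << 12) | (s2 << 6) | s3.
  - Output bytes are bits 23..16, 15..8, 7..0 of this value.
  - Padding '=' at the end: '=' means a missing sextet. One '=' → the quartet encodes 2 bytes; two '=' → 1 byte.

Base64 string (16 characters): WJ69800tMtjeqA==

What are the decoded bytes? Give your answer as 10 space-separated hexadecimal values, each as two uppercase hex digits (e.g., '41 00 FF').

After char 0 ('W'=22): chars_in_quartet=1 acc=0x16 bytes_emitted=0
After char 1 ('J'=9): chars_in_quartet=2 acc=0x589 bytes_emitted=0
After char 2 ('6'=58): chars_in_quartet=3 acc=0x1627A bytes_emitted=0
After char 3 ('9'=61): chars_in_quartet=4 acc=0x589EBD -> emit 58 9E BD, reset; bytes_emitted=3
After char 4 ('8'=60): chars_in_quartet=1 acc=0x3C bytes_emitted=3
After char 5 ('0'=52): chars_in_quartet=2 acc=0xF34 bytes_emitted=3
After char 6 ('0'=52): chars_in_quartet=3 acc=0x3CD34 bytes_emitted=3
After char 7 ('t'=45): chars_in_quartet=4 acc=0xF34D2D -> emit F3 4D 2D, reset; bytes_emitted=6
After char 8 ('M'=12): chars_in_quartet=1 acc=0xC bytes_emitted=6
After char 9 ('t'=45): chars_in_quartet=2 acc=0x32D bytes_emitted=6
After char 10 ('j'=35): chars_in_quartet=3 acc=0xCB63 bytes_emitted=6
After char 11 ('e'=30): chars_in_quartet=4 acc=0x32D8DE -> emit 32 D8 DE, reset; bytes_emitted=9
After char 12 ('q'=42): chars_in_quartet=1 acc=0x2A bytes_emitted=9
After char 13 ('A'=0): chars_in_quartet=2 acc=0xA80 bytes_emitted=9
Padding '==': partial quartet acc=0xA80 -> emit A8; bytes_emitted=10

Answer: 58 9E BD F3 4D 2D 32 D8 DE A8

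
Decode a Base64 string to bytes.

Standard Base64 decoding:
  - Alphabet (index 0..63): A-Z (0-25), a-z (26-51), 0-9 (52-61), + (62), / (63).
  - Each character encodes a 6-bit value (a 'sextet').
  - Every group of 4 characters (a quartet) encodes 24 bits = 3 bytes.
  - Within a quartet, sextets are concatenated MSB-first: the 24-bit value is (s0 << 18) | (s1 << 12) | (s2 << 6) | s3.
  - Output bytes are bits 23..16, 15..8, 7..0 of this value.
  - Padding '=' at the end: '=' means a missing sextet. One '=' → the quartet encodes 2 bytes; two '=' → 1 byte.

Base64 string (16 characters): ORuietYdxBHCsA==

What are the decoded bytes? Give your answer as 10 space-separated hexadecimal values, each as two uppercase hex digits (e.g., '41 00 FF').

Answer: 39 1B A2 7A D6 1D C4 11 C2 B0

Derivation:
After char 0 ('O'=14): chars_in_quartet=1 acc=0xE bytes_emitted=0
After char 1 ('R'=17): chars_in_quartet=2 acc=0x391 bytes_emitted=0
After char 2 ('u'=46): chars_in_quartet=3 acc=0xE46E bytes_emitted=0
After char 3 ('i'=34): chars_in_quartet=4 acc=0x391BA2 -> emit 39 1B A2, reset; bytes_emitted=3
After char 4 ('e'=30): chars_in_quartet=1 acc=0x1E bytes_emitted=3
After char 5 ('t'=45): chars_in_quartet=2 acc=0x7AD bytes_emitted=3
After char 6 ('Y'=24): chars_in_quartet=3 acc=0x1EB58 bytes_emitted=3
After char 7 ('d'=29): chars_in_quartet=4 acc=0x7AD61D -> emit 7A D6 1D, reset; bytes_emitted=6
After char 8 ('x'=49): chars_in_quartet=1 acc=0x31 bytes_emitted=6
After char 9 ('B'=1): chars_in_quartet=2 acc=0xC41 bytes_emitted=6
After char 10 ('H'=7): chars_in_quartet=3 acc=0x31047 bytes_emitted=6
After char 11 ('C'=2): chars_in_quartet=4 acc=0xC411C2 -> emit C4 11 C2, reset; bytes_emitted=9
After char 12 ('s'=44): chars_in_quartet=1 acc=0x2C bytes_emitted=9
After char 13 ('A'=0): chars_in_quartet=2 acc=0xB00 bytes_emitted=9
Padding '==': partial quartet acc=0xB00 -> emit B0; bytes_emitted=10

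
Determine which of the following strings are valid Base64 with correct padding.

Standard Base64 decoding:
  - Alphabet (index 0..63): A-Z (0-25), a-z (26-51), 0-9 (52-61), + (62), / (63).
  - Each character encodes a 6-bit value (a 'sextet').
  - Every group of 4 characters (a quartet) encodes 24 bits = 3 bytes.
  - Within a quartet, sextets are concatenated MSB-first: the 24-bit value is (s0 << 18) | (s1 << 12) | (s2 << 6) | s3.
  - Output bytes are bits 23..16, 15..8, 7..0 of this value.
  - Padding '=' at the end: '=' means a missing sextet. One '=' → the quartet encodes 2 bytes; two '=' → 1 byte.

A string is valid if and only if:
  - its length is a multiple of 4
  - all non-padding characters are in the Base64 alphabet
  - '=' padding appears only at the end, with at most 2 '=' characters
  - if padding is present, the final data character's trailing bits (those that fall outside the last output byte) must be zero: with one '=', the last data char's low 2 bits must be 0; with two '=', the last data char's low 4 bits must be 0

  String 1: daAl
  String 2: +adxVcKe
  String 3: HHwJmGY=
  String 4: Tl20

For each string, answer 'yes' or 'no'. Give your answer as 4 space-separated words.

Answer: yes yes yes yes

Derivation:
String 1: 'daAl' → valid
String 2: '+adxVcKe' → valid
String 3: 'HHwJmGY=' → valid
String 4: 'Tl20' → valid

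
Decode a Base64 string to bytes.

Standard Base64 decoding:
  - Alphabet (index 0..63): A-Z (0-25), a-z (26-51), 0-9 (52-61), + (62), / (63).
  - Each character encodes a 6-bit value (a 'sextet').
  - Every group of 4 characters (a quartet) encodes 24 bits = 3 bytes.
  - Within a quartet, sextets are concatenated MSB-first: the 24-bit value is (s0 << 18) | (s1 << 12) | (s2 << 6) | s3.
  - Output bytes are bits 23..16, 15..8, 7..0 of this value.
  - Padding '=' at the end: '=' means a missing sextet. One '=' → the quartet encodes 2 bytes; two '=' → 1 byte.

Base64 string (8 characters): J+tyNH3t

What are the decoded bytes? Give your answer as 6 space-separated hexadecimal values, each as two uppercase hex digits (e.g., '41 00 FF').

After char 0 ('J'=9): chars_in_quartet=1 acc=0x9 bytes_emitted=0
After char 1 ('+'=62): chars_in_quartet=2 acc=0x27E bytes_emitted=0
After char 2 ('t'=45): chars_in_quartet=3 acc=0x9FAD bytes_emitted=0
After char 3 ('y'=50): chars_in_quartet=4 acc=0x27EB72 -> emit 27 EB 72, reset; bytes_emitted=3
After char 4 ('N'=13): chars_in_quartet=1 acc=0xD bytes_emitted=3
After char 5 ('H'=7): chars_in_quartet=2 acc=0x347 bytes_emitted=3
After char 6 ('3'=55): chars_in_quartet=3 acc=0xD1F7 bytes_emitted=3
After char 7 ('t'=45): chars_in_quartet=4 acc=0x347DED -> emit 34 7D ED, reset; bytes_emitted=6

Answer: 27 EB 72 34 7D ED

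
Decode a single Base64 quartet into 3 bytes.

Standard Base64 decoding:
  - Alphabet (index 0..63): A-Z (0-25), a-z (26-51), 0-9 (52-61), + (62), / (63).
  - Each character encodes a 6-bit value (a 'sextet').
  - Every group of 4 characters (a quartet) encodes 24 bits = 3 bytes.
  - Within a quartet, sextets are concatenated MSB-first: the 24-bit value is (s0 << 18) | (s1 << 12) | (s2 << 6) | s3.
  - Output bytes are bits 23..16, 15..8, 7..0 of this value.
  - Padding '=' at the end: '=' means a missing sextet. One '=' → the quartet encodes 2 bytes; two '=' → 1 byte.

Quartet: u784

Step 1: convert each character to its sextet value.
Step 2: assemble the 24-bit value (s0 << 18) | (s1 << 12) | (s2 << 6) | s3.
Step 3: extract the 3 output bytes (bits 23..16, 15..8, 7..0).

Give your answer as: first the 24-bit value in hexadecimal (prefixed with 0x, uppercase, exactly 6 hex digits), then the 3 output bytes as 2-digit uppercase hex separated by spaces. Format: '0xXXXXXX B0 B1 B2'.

Answer: 0xBBBF38 BB BF 38

Derivation:
Sextets: u=46, 7=59, 8=60, 4=56
24-bit: (46<<18) | (59<<12) | (60<<6) | 56
      = 0xB80000 | 0x03B000 | 0x000F00 | 0x000038
      = 0xBBBF38
Bytes: (v>>16)&0xFF=BB, (v>>8)&0xFF=BF, v&0xFF=38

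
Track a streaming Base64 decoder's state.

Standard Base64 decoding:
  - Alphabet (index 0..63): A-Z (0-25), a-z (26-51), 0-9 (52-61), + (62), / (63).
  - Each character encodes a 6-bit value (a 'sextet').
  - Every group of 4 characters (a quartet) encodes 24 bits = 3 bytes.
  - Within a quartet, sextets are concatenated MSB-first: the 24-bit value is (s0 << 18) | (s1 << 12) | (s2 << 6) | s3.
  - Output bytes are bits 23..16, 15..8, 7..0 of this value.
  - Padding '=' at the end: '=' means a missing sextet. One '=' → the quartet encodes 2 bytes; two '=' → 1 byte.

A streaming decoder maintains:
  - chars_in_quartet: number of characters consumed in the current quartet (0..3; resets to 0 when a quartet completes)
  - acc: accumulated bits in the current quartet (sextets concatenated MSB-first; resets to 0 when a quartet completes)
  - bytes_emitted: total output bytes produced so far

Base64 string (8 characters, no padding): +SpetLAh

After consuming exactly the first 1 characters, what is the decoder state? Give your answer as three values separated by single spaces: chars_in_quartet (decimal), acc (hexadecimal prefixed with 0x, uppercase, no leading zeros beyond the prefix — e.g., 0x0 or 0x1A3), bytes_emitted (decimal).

Answer: 1 0x3E 0

Derivation:
After char 0 ('+'=62): chars_in_quartet=1 acc=0x3E bytes_emitted=0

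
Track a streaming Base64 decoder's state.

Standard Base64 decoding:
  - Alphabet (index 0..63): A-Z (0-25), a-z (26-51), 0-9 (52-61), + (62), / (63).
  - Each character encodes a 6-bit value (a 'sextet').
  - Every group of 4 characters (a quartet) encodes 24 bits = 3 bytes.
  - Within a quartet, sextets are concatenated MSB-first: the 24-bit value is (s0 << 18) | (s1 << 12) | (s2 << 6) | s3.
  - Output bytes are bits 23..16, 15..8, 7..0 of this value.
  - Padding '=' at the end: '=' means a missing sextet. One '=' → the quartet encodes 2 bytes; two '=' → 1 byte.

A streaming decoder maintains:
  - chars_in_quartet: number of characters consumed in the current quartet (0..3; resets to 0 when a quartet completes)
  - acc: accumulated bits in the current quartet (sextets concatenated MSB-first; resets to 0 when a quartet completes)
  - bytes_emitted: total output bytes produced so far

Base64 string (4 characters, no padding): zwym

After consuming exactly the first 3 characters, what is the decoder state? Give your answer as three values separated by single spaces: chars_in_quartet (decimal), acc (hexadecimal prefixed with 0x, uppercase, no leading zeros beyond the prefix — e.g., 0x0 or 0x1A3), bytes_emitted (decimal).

After char 0 ('z'=51): chars_in_quartet=1 acc=0x33 bytes_emitted=0
After char 1 ('w'=48): chars_in_quartet=2 acc=0xCF0 bytes_emitted=0
After char 2 ('y'=50): chars_in_quartet=3 acc=0x33C32 bytes_emitted=0

Answer: 3 0x33C32 0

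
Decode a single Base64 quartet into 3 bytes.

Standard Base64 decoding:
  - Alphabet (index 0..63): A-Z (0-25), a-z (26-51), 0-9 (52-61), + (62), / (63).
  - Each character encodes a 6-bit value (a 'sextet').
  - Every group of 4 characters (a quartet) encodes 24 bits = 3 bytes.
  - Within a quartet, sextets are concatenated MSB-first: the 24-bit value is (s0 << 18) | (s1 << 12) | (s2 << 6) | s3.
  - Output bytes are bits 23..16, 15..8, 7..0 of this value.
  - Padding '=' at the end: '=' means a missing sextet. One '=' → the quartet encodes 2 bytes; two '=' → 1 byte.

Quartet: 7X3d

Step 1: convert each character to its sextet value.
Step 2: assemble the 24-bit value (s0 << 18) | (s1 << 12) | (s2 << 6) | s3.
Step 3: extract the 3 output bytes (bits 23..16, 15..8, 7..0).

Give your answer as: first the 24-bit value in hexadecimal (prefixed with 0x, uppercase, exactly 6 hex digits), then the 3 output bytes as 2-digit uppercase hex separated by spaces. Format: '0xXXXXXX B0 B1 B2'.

Answer: 0xED7DDD ED 7D DD

Derivation:
Sextets: 7=59, X=23, 3=55, d=29
24-bit: (59<<18) | (23<<12) | (55<<6) | 29
      = 0xEC0000 | 0x017000 | 0x000DC0 | 0x00001D
      = 0xED7DDD
Bytes: (v>>16)&0xFF=ED, (v>>8)&0xFF=7D, v&0xFF=DD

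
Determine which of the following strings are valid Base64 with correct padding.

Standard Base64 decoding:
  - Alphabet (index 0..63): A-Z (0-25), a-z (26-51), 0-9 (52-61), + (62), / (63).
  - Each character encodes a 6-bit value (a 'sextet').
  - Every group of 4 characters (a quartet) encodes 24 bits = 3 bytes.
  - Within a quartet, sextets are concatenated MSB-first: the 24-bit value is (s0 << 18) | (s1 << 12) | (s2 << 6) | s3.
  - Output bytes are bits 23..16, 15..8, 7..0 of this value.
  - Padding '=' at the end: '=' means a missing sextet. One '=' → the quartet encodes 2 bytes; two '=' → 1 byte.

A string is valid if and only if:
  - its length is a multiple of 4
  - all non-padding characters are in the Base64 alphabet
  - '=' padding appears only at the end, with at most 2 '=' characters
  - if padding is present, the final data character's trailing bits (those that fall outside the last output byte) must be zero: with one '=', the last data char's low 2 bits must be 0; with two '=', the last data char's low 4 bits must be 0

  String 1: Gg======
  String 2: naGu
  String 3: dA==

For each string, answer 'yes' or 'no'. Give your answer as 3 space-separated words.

String 1: 'Gg======' → invalid (6 pad chars (max 2))
String 2: 'naGu' → valid
String 3: 'dA==' → valid

Answer: no yes yes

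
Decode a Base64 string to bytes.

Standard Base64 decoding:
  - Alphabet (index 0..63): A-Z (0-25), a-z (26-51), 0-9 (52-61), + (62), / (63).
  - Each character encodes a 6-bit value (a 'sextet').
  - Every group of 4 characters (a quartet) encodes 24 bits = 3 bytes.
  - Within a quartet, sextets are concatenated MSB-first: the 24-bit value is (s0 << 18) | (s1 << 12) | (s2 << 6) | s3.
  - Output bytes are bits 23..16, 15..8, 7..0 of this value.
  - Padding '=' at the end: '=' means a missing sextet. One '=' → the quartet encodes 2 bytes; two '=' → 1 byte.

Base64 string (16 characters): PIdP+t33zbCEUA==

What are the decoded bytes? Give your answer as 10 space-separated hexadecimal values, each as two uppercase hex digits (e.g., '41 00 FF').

After char 0 ('P'=15): chars_in_quartet=1 acc=0xF bytes_emitted=0
After char 1 ('I'=8): chars_in_quartet=2 acc=0x3C8 bytes_emitted=0
After char 2 ('d'=29): chars_in_quartet=3 acc=0xF21D bytes_emitted=0
After char 3 ('P'=15): chars_in_quartet=4 acc=0x3C874F -> emit 3C 87 4F, reset; bytes_emitted=3
After char 4 ('+'=62): chars_in_quartet=1 acc=0x3E bytes_emitted=3
After char 5 ('t'=45): chars_in_quartet=2 acc=0xFAD bytes_emitted=3
After char 6 ('3'=55): chars_in_quartet=3 acc=0x3EB77 bytes_emitted=3
After char 7 ('3'=55): chars_in_quartet=4 acc=0xFADDF7 -> emit FA DD F7, reset; bytes_emitted=6
After char 8 ('z'=51): chars_in_quartet=1 acc=0x33 bytes_emitted=6
After char 9 ('b'=27): chars_in_quartet=2 acc=0xCDB bytes_emitted=6
After char 10 ('C'=2): chars_in_quartet=3 acc=0x336C2 bytes_emitted=6
After char 11 ('E'=4): chars_in_quartet=4 acc=0xCDB084 -> emit CD B0 84, reset; bytes_emitted=9
After char 12 ('U'=20): chars_in_quartet=1 acc=0x14 bytes_emitted=9
After char 13 ('A'=0): chars_in_quartet=2 acc=0x500 bytes_emitted=9
Padding '==': partial quartet acc=0x500 -> emit 50; bytes_emitted=10

Answer: 3C 87 4F FA DD F7 CD B0 84 50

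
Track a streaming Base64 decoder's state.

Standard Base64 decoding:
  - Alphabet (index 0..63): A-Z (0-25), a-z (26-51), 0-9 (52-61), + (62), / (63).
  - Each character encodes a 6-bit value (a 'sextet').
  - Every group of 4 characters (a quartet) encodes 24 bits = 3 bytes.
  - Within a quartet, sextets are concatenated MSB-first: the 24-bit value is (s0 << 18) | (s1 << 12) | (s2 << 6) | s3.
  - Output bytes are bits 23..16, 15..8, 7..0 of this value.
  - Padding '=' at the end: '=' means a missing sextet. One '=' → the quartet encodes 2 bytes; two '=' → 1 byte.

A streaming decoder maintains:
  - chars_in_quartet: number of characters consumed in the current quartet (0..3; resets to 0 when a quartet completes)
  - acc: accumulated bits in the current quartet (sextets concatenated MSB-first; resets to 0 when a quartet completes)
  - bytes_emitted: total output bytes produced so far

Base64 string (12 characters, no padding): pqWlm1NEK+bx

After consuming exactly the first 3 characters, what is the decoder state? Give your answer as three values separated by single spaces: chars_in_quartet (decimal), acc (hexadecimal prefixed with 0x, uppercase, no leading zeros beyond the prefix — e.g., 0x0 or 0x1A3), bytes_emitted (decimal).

Answer: 3 0x29A96 0

Derivation:
After char 0 ('p'=41): chars_in_quartet=1 acc=0x29 bytes_emitted=0
After char 1 ('q'=42): chars_in_quartet=2 acc=0xA6A bytes_emitted=0
After char 2 ('W'=22): chars_in_quartet=3 acc=0x29A96 bytes_emitted=0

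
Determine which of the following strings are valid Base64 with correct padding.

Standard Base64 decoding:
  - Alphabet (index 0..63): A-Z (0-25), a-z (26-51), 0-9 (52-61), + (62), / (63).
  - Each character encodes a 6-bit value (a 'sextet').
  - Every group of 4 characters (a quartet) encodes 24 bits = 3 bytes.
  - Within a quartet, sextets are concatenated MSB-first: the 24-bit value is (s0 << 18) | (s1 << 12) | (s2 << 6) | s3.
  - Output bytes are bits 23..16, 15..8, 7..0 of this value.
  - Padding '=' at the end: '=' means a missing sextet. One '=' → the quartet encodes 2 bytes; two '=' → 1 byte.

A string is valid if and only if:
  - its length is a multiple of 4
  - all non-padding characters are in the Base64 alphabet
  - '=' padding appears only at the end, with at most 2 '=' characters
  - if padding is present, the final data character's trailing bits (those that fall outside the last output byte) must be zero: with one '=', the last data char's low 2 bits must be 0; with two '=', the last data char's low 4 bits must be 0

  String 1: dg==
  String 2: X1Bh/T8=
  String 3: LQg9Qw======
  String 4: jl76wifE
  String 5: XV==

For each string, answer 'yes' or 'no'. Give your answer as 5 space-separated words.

String 1: 'dg==' → valid
String 2: 'X1Bh/T8=' → valid
String 3: 'LQg9Qw======' → invalid (6 pad chars (max 2))
String 4: 'jl76wifE' → valid
String 5: 'XV==' → invalid (bad trailing bits)

Answer: yes yes no yes no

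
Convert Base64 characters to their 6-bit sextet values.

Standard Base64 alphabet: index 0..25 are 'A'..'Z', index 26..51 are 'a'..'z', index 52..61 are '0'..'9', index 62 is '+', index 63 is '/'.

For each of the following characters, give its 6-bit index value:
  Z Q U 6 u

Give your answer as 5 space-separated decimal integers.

'Z': A..Z range, ord('Z') − ord('A') = 25
'Q': A..Z range, ord('Q') − ord('A') = 16
'U': A..Z range, ord('U') − ord('A') = 20
'6': 0..9 range, 52 + ord('6') − ord('0') = 58
'u': a..z range, 26 + ord('u') − ord('a') = 46

Answer: 25 16 20 58 46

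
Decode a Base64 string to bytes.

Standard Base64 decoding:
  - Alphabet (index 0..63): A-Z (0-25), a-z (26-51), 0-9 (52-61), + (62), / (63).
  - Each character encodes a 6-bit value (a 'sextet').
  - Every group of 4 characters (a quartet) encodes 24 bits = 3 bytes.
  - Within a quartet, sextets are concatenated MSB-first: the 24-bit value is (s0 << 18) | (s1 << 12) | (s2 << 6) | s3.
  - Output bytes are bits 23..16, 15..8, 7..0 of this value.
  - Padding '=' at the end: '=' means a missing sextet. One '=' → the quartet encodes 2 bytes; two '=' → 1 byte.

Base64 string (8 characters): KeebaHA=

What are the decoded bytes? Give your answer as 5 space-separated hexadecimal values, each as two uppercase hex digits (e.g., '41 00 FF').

After char 0 ('K'=10): chars_in_quartet=1 acc=0xA bytes_emitted=0
After char 1 ('e'=30): chars_in_quartet=2 acc=0x29E bytes_emitted=0
After char 2 ('e'=30): chars_in_quartet=3 acc=0xA79E bytes_emitted=0
After char 3 ('b'=27): chars_in_quartet=4 acc=0x29E79B -> emit 29 E7 9B, reset; bytes_emitted=3
After char 4 ('a'=26): chars_in_quartet=1 acc=0x1A bytes_emitted=3
After char 5 ('H'=7): chars_in_quartet=2 acc=0x687 bytes_emitted=3
After char 6 ('A'=0): chars_in_quartet=3 acc=0x1A1C0 bytes_emitted=3
Padding '=': partial quartet acc=0x1A1C0 -> emit 68 70; bytes_emitted=5

Answer: 29 E7 9B 68 70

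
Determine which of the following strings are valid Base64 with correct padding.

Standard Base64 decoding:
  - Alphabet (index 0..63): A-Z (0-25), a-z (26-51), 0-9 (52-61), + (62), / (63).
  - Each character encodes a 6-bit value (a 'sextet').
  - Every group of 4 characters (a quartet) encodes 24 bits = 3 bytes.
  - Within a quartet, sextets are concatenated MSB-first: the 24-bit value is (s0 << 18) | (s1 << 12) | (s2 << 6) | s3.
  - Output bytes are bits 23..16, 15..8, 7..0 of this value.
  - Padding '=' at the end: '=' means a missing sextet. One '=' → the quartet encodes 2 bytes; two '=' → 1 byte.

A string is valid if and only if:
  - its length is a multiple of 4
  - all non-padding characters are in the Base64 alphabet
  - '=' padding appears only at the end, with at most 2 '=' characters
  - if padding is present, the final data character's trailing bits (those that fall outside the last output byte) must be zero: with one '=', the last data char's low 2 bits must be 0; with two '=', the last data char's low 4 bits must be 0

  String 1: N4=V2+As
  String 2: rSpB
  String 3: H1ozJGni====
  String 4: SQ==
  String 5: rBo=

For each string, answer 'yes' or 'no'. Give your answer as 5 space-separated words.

Answer: no yes no yes yes

Derivation:
String 1: 'N4=V2+As' → invalid (bad char(s): ['=']; '=' in middle)
String 2: 'rSpB' → valid
String 3: 'H1ozJGni====' → invalid (4 pad chars (max 2))
String 4: 'SQ==' → valid
String 5: 'rBo=' → valid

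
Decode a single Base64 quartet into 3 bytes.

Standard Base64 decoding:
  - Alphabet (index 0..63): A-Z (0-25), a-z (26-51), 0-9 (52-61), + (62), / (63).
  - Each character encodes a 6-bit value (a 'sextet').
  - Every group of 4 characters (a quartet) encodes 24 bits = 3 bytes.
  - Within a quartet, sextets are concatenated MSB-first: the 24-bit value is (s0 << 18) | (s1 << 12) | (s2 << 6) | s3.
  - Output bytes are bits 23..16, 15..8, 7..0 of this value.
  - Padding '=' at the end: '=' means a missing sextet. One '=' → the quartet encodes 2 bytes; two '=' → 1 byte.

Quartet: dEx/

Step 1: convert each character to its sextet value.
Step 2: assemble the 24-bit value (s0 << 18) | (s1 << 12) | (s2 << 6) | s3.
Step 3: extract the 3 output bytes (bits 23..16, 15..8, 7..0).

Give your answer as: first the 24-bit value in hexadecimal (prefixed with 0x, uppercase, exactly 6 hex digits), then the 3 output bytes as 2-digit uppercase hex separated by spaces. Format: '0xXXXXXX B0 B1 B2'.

Sextets: d=29, E=4, x=49, /=63
24-bit: (29<<18) | (4<<12) | (49<<6) | 63
      = 0x740000 | 0x004000 | 0x000C40 | 0x00003F
      = 0x744C7F
Bytes: (v>>16)&0xFF=74, (v>>8)&0xFF=4C, v&0xFF=7F

Answer: 0x744C7F 74 4C 7F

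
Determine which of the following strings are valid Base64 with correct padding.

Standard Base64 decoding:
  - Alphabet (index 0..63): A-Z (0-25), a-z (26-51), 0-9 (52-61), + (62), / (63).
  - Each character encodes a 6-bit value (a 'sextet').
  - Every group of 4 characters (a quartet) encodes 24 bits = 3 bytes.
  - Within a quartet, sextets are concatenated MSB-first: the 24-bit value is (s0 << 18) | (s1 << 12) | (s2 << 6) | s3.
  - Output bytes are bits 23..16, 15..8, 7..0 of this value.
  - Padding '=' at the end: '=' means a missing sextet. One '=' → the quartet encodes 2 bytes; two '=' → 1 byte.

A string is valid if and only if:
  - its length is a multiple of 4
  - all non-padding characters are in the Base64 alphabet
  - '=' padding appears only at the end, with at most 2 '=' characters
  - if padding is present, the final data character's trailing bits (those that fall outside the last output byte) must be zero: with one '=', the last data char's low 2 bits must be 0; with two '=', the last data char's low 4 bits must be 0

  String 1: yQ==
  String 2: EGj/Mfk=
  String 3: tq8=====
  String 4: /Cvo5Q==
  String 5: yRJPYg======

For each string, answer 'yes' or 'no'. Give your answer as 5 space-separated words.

Answer: yes yes no yes no

Derivation:
String 1: 'yQ==' → valid
String 2: 'EGj/Mfk=' → valid
String 3: 'tq8=====' → invalid (5 pad chars (max 2))
String 4: '/Cvo5Q==' → valid
String 5: 'yRJPYg======' → invalid (6 pad chars (max 2))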